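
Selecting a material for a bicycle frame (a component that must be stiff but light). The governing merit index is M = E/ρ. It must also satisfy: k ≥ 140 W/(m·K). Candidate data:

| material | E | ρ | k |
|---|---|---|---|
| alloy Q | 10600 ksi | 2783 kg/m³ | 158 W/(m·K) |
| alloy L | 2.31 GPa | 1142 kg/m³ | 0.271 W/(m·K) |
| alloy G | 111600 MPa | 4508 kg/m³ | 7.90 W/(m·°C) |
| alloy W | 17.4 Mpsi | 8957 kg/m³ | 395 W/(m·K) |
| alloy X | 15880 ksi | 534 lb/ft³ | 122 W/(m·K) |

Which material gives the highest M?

alloy Q

Screen on constraints: k ≥ 140 W/(m·K). Survivors: alloy Q, alloy W.
After converting to SI:
  alloy Q: E = 73.08 GPa, ρ = 2783 kg/m³
  alloy W: E = 120.0 GPa, ρ = 8957 kg/m³
  alloy Q: M = 26.3 MN·m/kg
  alloy W: M = 13.4 MN·m/kg
Highest index: alloy Q.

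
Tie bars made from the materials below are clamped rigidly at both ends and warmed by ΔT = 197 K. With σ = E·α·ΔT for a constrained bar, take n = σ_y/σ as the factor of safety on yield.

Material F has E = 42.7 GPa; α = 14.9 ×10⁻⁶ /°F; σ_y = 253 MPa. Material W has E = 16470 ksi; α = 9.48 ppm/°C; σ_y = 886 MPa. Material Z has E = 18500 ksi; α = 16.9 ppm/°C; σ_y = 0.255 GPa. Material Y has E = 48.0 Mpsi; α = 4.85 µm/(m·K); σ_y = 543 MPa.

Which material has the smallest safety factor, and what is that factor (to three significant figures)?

material Z, n = 0.600

In consistent units (E in GPa, α in ×10⁻⁶/K, σ_y in MPa):
  material F: E = 42.70, α = 26.8, σ_y = 253.0 → σ = 226 MPa, n = 1.12
  material W: E = 113.6, α = 9.48, σ_y = 886.0 → σ = 212 MPa, n = 4.18
  material Z: E = 127.6, α = 16.9, σ_y = 255.0 → σ = 425 MPa, n = 0.600
  material Y: E = 330.9, α = 4.85, σ_y = 543.0 → σ = 316 MPa, n = 1.72
Material Z has the lowest safety factor, n = 0.600.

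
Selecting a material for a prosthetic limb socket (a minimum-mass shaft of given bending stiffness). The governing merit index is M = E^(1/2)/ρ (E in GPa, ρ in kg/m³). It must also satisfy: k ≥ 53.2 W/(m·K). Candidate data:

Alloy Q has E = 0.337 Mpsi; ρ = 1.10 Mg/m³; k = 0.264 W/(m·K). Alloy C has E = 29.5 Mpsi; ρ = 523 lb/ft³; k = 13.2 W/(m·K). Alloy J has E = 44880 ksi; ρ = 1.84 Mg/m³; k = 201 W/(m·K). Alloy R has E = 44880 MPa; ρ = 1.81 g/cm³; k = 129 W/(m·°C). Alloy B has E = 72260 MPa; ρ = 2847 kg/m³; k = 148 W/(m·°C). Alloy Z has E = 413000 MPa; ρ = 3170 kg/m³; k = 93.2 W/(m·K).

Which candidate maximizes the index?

Screen on constraints: k ≥ 53.2 W/(m·K). Survivors: alloy J, alloy R, alloy B, alloy Z.
After converting to SI:
  alloy J: E = 309.4 GPa, ρ = 1840 kg/m³
  alloy R: E = 44.88 GPa, ρ = 1810 kg/m³
  alloy B: E = 72.26 GPa, ρ = 2847 kg/m³
  alloy Z: E = 413.0 GPa, ρ = 3170 kg/m³
  alloy J: M = 9.56×10⁻³
  alloy Z: M = 6.41×10⁻³
  alloy R: M = 3.70×10⁻³
  alloy B: M = 2.99×10⁻³
The maximum is for alloy J.

alloy J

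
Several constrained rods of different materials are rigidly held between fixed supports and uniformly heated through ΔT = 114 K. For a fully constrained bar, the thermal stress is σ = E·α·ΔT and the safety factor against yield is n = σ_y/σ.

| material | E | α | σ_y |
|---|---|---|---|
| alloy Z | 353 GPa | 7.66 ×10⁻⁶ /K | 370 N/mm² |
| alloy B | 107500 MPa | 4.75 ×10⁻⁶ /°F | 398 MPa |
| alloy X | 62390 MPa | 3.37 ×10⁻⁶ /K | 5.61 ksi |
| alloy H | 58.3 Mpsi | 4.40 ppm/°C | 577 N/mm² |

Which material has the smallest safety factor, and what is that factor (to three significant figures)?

alloy Z, n = 1.20

With everything in SI (GPa, ×10⁻⁶/K, MPa):
  alloy Z: E = 353.0, α = 7.66, σ_y = 370.0 → σ = 308 MPa, n = 1.20
  alloy B: E = 107.5, α = 8.55, σ_y = 398.0 → σ = 105 MPa, n = 3.80
  alloy X: E = 62.39, α = 3.37, σ_y = 38.68 → σ = 24.0 MPa, n = 1.61
  alloy H: E = 402.0, α = 4.40, σ_y = 577.0 → σ = 202 MPa, n = 2.86
Smallest n: alloy Z with n = 1.20.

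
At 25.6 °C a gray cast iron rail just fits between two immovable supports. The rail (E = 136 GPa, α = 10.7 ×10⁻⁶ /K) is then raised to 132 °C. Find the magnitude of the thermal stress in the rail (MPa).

155 MPa

ΔT = 106.4 K. Constrained thermal stress σ = E·α·ΔT = 136.0×10³ MPa × 10.7×10⁻⁶ × 106.4 = 155 MPa (compressive).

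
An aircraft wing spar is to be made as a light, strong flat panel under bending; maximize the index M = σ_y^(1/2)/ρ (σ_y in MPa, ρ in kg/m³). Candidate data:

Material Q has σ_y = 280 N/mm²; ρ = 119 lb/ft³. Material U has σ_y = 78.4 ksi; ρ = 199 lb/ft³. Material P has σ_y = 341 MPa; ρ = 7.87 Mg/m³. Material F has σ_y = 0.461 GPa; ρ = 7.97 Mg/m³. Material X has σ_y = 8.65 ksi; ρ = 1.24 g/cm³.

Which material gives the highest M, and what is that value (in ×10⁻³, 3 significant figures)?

material Q, M = 8.78×10⁻³

After converting to SI:
  material Q: σ_y = 280.0 MPa, ρ = 1906 kg/m³
  material U: σ_y = 540.5 MPa, ρ = 3188 kg/m³
  material P: σ_y = 341.0 MPa, ρ = 7870 kg/m³
  material F: σ_y = 461.0 MPa, ρ = 7970 kg/m³
  material X: σ_y = 59.64 MPa, ρ = 1240 kg/m³
  material Q: M = 8.78×10⁻³
  material U: M = 7.29×10⁻³
  material X: M = 6.23×10⁻³
  material F: M = 2.69×10⁻³
  material P: M = 2.35×10⁻³
Highest index: material Q.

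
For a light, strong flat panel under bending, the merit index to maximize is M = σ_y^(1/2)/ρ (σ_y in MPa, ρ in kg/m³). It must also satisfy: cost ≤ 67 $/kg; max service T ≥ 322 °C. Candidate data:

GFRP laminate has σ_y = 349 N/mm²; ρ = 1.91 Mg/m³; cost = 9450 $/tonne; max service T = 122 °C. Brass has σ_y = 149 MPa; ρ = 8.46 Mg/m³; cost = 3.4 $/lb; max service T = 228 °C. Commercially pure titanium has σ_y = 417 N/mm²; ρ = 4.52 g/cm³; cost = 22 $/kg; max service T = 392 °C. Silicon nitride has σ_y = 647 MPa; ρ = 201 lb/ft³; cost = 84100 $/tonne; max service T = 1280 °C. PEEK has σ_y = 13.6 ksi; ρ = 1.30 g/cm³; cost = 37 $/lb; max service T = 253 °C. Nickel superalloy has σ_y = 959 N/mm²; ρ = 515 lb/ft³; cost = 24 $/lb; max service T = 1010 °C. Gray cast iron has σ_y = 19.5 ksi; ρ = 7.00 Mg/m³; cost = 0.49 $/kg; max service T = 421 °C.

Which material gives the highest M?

Screen on constraints: cost ≤ 67 $/kg; max service T ≥ 322 °C. Survivors: commercially pure titanium, nickel superalloy, gray cast iron.
Putting every candidate on a common basis:
  commercially pure titanium: σ_y = 417.0 MPa, ρ = 4520 kg/m³
  nickel superalloy: σ_y = 959.0 MPa, ρ = 8250 kg/m³
  gray cast iron: σ_y = 134.4 MPa, ρ = 7000 kg/m³
  commercially pure titanium: M = 4.52×10⁻³
  nickel superalloy: M = 3.75×10⁻³
  gray cast iron: M = 1.66×10⁻³
The maximum is for commercially pure titanium.

commercially pure titanium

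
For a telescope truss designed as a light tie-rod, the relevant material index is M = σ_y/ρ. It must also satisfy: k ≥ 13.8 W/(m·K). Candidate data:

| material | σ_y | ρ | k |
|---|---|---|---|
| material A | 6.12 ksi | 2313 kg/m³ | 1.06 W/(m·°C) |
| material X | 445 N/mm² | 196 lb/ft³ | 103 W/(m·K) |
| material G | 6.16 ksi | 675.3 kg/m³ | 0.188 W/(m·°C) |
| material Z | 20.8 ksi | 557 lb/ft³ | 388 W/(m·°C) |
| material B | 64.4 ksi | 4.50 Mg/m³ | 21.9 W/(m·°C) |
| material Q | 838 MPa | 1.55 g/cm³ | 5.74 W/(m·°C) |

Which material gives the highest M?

material X

Screen on constraints: k ≥ 13.8 W/(m·K). Survivors: material X, material Z, material B.
Putting every candidate on a common basis:
  material X: σ_y = 445.0 MPa, ρ = 3140 kg/m³
  material Z: σ_y = 143.4 MPa, ρ = 8922 kg/m³
  material B: σ_y = 444.0 MPa, ρ = 4500 kg/m³
  material X: M = 142 kN·m/kg
  material B: M = 98.7 kN·m/kg
  material Z: M = 16.1 kN·m/kg
The maximum is for material X.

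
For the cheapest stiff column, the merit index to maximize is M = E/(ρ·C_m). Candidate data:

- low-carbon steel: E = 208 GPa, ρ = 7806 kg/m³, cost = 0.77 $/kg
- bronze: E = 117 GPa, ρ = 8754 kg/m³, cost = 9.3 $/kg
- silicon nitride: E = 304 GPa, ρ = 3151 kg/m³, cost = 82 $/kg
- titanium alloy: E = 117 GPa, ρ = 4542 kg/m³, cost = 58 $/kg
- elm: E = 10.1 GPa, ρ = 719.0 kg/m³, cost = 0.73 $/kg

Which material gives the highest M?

Evaluate M for each candidate:
  low-carbon steel: M = 34.6 MN·m per $
  elm: M = 19.2 MN·m per $
  bronze: M = 1.44 MN·m per $
  silicon nitride: M = 1.18 MN·m per $
  titanium alloy: M = 0.444 MN·m per $
The maximum is for low-carbon steel.

low-carbon steel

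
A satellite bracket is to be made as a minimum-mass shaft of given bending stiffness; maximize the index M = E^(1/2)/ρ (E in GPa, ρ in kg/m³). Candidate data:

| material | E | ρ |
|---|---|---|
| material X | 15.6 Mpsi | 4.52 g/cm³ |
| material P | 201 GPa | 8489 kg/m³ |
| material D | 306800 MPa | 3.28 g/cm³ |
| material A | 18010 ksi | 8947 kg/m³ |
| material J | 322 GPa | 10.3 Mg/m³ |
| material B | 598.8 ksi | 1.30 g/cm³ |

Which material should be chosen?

In SI units:
  material X: E = 107.6 GPa, ρ = 4520 kg/m³
  material P: E = 201.0 GPa, ρ = 8489 kg/m³
  material D: E = 306.8 GPa, ρ = 3280 kg/m³
  material A: E = 124.2 GPa, ρ = 8947 kg/m³
  material J: E = 322.0 GPa, ρ = 10300 kg/m³
  material B: E = 4.129 GPa, ρ = 1300 kg/m³
  material D: M = 5.34×10⁻³
  material X: M = 2.29×10⁻³
  material J: M = 1.74×10⁻³
  material P: M = 1.67×10⁻³
  material B: M = 1.56×10⁻³
  material A: M = 1.25×10⁻³
Highest index: material D.

material D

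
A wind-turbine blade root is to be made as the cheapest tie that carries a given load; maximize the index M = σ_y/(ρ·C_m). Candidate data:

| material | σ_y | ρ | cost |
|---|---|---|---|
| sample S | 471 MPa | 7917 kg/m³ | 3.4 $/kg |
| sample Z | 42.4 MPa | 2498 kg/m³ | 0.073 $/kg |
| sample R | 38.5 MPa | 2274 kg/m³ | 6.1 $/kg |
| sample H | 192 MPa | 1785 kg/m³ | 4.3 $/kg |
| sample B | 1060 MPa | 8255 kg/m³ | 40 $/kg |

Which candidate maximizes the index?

Computing M directly (units already consistent):
  sample Z: M = 233 kN·m per $
  sample H: M = 25.0 kN·m per $
  sample S: M = 17.5 kN·m per $
  sample B: M = 3.21 kN·m per $
  sample R: M = 2.78 kN·m per $
Sample Z ranks first.

sample Z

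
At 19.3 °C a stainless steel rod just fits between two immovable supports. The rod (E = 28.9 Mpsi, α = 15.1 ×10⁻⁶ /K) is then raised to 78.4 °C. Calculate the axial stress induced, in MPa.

178 MPa

E = 28.9 Mpsi = 199.3 GPa.
ΔT = 59.10 K. Constrained thermal stress σ = E·α·ΔT = 199.3×10³ MPa × 15.1×10⁻⁶ × 59.10 = 178 MPa (compressive).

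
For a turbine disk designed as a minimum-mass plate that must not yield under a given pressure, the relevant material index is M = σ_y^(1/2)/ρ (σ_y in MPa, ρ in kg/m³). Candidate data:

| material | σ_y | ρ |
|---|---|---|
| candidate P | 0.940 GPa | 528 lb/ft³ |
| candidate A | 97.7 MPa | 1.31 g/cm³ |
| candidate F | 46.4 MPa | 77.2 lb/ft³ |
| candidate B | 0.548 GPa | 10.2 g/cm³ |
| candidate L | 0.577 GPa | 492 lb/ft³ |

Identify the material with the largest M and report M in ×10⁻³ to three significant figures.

candidate A, M = 7.55×10⁻³

In SI units:
  candidate P: σ_y = 940.0 MPa, ρ = 8458 kg/m³
  candidate A: σ_y = 97.70 MPa, ρ = 1310 kg/m³
  candidate F: σ_y = 46.40 MPa, ρ = 1237 kg/m³
  candidate B: σ_y = 548.0 MPa, ρ = 10200 kg/m³
  candidate L: σ_y = 577.0 MPa, ρ = 7881 kg/m³
  candidate A: M = 7.55×10⁻³
  candidate F: M = 5.51×10⁻³
  candidate P: M = 3.63×10⁻³
  candidate L: M = 3.05×10⁻³
  candidate B: M = 2.30×10⁻³
The maximum is for candidate A.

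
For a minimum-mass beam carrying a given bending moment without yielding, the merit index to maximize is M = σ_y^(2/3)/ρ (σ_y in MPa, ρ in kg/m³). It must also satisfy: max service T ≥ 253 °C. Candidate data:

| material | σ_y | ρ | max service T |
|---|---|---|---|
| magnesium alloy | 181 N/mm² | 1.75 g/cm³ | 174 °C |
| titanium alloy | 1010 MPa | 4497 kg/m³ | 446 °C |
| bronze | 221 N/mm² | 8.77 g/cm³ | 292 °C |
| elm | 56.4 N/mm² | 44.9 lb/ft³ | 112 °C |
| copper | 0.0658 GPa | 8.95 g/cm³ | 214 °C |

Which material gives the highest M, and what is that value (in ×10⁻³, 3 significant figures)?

Screen on constraints: max service T ≥ 253 °C. Survivors: titanium alloy, bronze.
After converting to SI:
  titanium alloy: σ_y = 1010 MPa, ρ = 4497 kg/m³
  bronze: σ_y = 221.0 MPa, ρ = 8770 kg/m³
  titanium alloy: M = 22.4×10⁻³
  bronze: M = 4.17×10⁻³
Titanium alloy ranks first.

titanium alloy, M = 22.4×10⁻³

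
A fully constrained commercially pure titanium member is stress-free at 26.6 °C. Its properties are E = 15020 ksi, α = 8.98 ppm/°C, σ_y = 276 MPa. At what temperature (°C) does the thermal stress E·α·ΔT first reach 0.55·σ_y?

E = 15020 ksi = 103.6 GPa.
E·α·ΔT = 151.8 MPa ⇒ ΔT = 151.8 / (103.6×10³ × 8.98×10⁻⁶) = 163.2 K.
T = 26.6 + 163.2 = 189.8 °C.

190 °C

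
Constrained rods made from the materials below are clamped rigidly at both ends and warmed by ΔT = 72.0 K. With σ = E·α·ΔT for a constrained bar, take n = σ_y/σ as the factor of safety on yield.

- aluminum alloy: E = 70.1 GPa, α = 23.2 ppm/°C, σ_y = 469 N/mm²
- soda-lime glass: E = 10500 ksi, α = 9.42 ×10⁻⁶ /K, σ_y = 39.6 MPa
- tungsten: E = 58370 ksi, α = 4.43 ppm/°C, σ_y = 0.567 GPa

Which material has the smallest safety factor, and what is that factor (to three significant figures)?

soda-lime glass, n = 0.806

Per material, after unit conversion:
  aluminum alloy: E = 70.10, α = 23.2, σ_y = 469.0 → σ = 117 MPa, n = 4.01
  soda-lime glass: E = 72.39, α = 9.42, σ_y = 39.60 → σ = 49.1 MPa, n = 0.806
  tungsten: E = 402.4, α = 4.43, σ_y = 567.0 → σ = 128 MPa, n = 4.42
The minimum is soda-lime glass at n = 0.806.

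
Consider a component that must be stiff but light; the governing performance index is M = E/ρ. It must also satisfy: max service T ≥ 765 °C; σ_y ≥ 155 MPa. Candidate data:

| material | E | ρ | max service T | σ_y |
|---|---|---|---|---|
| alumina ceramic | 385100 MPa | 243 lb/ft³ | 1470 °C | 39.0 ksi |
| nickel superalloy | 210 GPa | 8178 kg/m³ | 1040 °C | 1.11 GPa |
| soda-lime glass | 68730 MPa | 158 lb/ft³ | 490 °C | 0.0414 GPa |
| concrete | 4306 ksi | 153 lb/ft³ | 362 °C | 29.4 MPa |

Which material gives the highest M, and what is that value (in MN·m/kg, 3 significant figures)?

Screen on constraints: max service T ≥ 765 °C; σ_y ≥ 155 MPa. Survivors: alumina ceramic, nickel superalloy.
Putting every candidate on a common basis:
  alumina ceramic: E = 385.1 GPa, ρ = 3892 kg/m³
  nickel superalloy: E = 210.0 GPa, ρ = 8178 kg/m³
  alumina ceramic: M = 98.9 MN·m/kg
  nickel superalloy: M = 25.7 MN·m/kg
The maximum is for alumina ceramic.

alumina ceramic, M = 98.9 MN·m/kg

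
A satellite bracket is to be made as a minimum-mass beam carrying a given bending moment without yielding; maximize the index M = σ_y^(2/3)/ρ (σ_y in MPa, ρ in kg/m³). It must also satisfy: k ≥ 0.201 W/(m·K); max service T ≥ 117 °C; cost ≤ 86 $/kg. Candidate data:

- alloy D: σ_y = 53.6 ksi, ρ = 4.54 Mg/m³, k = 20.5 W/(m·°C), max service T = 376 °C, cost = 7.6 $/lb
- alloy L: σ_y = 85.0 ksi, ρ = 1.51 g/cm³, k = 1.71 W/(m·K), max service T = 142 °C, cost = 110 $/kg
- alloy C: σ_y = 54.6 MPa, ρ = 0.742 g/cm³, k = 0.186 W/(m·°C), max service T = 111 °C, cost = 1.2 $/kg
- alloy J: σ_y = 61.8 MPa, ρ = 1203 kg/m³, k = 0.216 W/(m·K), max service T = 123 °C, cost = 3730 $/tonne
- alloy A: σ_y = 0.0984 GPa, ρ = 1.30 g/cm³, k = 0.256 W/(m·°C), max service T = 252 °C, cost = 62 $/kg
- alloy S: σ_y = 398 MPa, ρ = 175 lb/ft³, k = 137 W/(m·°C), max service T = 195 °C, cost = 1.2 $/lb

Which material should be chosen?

Screen on constraints: k ≥ 0.201 W/(m·K); max service T ≥ 117 °C; cost ≤ 86 $/kg. Survivors: alloy D, alloy J, alloy A, alloy S.
In SI units:
  alloy D: σ_y = 369.6 MPa, ρ = 4540 kg/m³
  alloy J: σ_y = 61.80 MPa, ρ = 1203 kg/m³
  alloy A: σ_y = 98.40 MPa, ρ = 1300 kg/m³
  alloy S: σ_y = 398.0 MPa, ρ = 2803 kg/m³
  alloy S: M = 19.3×10⁻³
  alloy A: M = 16.4×10⁻³
  alloy J: M = 13.0×10⁻³
  alloy D: M = 11.3×10⁻³
Alloy S has the largest M.

alloy S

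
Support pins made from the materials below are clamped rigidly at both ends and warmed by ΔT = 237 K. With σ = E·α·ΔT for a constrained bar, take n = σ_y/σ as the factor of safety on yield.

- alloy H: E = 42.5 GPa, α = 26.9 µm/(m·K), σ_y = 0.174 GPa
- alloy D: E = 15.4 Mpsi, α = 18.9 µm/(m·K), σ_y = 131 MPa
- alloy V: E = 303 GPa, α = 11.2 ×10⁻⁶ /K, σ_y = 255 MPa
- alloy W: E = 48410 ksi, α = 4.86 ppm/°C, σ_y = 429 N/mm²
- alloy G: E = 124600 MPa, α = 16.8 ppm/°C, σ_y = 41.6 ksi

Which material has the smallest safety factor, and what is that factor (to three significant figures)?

alloy D, n = 0.275

With everything in SI (GPa, ×10⁻⁶/K, MPa):
  alloy H: E = 42.50, α = 26.9, σ_y = 174.0 → σ = 271 MPa, n = 0.642
  alloy D: E = 106.2, α = 18.9, σ_y = 131.0 → σ = 476 MPa, n = 0.275
  alloy V: E = 303.0, α = 11.2, σ_y = 255.0 → σ = 804 MPa, n = 0.317
  alloy W: E = 333.8, α = 4.86, σ_y = 429.0 → σ = 384 MPa, n = 1.12
  alloy G: E = 124.6, α = 16.8, σ_y = 286.8 → σ = 496 MPa, n = 0.578
Smallest n: alloy D with n = 0.275.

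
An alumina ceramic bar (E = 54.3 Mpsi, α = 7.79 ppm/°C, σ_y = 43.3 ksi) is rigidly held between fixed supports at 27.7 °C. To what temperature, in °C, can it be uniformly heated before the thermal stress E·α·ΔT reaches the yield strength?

130 °C

E = 54.3 Mpsi = 374.4 GPa.
σ_y = 43.3 ksi = 298.5 MPa.
E·α·ΔT = 298.5 MPa ⇒ ΔT = 298.5 / (374.4×10³ × 7.79×10⁻⁶) = 102.4 K.
T = 27.7 + 102.4 = 130.1 °C.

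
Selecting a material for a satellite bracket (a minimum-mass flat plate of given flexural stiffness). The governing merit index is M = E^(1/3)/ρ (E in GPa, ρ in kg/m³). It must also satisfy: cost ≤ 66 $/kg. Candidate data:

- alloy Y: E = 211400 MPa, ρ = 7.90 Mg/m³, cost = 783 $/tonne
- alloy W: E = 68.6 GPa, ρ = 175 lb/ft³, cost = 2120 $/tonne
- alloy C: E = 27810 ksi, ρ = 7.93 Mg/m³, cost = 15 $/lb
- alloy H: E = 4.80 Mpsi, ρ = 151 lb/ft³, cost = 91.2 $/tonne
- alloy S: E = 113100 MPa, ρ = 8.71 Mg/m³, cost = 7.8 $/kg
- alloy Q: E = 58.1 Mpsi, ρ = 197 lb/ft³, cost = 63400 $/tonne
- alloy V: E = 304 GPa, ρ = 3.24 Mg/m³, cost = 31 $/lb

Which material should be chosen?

alloy Q

Screen on constraints: cost ≤ 66 $/kg. Survivors: alloy Y, alloy W, alloy C, alloy H, alloy S, alloy Q.
Normalizing units and computing the index:
  alloy Y: E = 211.4 GPa, ρ = 7900 kg/m³
  alloy W: E = 68.60 GPa, ρ = 2803 kg/m³
  alloy C: E = 191.7 GPa, ρ = 7930 kg/m³
  alloy H: E = 33.09 GPa, ρ = 2419 kg/m³
  alloy S: E = 113.1 GPa, ρ = 8710 kg/m³
  alloy Q: E = 400.6 GPa, ρ = 3156 kg/m³
  alloy Q: M = 2.34×10⁻³
  alloy W: M = 1.46×10⁻³
  alloy H: M = 1.33×10⁻³
  alloy Y: M = 0.754×10⁻³
  alloy C: M = 0.727×10⁻³
  alloy S: M = 0.555×10⁻³
Highest index: alloy Q.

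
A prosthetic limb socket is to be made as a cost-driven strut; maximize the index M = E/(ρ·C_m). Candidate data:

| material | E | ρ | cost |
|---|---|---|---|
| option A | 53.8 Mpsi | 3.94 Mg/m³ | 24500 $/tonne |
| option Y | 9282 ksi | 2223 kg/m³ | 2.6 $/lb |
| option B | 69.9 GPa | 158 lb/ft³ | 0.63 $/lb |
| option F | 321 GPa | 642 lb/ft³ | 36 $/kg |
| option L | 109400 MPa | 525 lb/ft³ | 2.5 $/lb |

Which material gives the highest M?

In SI units:
  option A: E = 370.9 GPa, ρ = 3940 kg/m³, cost = 24.50 $/kg
  option Y: E = 64.00 GPa, ρ = 2223 kg/m³, cost = 5.732 $/kg
  option B: E = 69.90 GPa, ρ = 2531 kg/m³, cost = 1.389 $/kg
  option F: E = 321.0 GPa, ρ = 10280 kg/m³, cost = 36.00 $/kg
  option L: E = 109.4 GPa, ρ = 8410 kg/m³, cost = 5.511 $/kg
  option B: M = 19.9 MN·m per $
  option Y: M = 5.02 MN·m per $
  option A: M = 3.84 MN·m per $
  option L: M = 2.36 MN·m per $
  option F: M = 0.867 MN·m per $
The maximum is for option B.

option B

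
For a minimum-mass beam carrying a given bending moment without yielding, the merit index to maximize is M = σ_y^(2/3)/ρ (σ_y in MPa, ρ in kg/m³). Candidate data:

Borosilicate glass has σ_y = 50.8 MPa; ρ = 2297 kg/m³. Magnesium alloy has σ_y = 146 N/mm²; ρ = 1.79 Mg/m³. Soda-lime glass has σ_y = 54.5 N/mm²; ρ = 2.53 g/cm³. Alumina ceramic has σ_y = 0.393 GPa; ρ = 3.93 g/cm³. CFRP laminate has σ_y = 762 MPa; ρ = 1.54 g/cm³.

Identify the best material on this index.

CFRP laminate

Putting every candidate on a common basis:
  borosilicate glass: σ_y = 50.80 MPa, ρ = 2297 kg/m³
  magnesium alloy: σ_y = 146.0 MPa, ρ = 1790 kg/m³
  soda-lime glass: σ_y = 54.50 MPa, ρ = 2530 kg/m³
  alumina ceramic: σ_y = 393.0 MPa, ρ = 3930 kg/m³
  CFRP laminate: σ_y = 762.0 MPa, ρ = 1540 kg/m³
  CFRP laminate: M = 54.2×10⁻³
  magnesium alloy: M = 15.5×10⁻³
  alumina ceramic: M = 13.7×10⁻³
  borosilicate glass: M = 5.97×10⁻³
  soda-lime glass: M = 5.68×10⁻³
Highest index: CFRP laminate.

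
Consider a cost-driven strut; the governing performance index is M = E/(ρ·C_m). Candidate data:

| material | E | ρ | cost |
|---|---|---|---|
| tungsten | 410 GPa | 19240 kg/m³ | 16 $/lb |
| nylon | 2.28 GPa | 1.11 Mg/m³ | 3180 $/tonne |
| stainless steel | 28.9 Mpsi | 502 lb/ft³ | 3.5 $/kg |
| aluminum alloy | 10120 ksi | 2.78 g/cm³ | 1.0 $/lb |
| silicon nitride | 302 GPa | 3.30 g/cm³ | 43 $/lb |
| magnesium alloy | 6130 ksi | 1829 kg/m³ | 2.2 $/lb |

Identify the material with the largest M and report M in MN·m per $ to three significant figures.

In SI units:
  tungsten: E = 410.0 GPa, ρ = 19240 kg/m³, cost = 35.27 $/kg
  nylon: E = 2.280 GPa, ρ = 1110 kg/m³, cost = 3.180 $/kg
  stainless steel: E = 199.3 GPa, ρ = 8041 kg/m³, cost = 3.500 $/kg
  aluminum alloy: E = 69.77 GPa, ρ = 2780 kg/m³, cost = 2.205 $/kg
  silicon nitride: E = 302.0 GPa, ρ = 3300 kg/m³, cost = 94.80 $/kg
  magnesium alloy: E = 42.26 GPa, ρ = 1829 kg/m³, cost = 4.850 $/kg
  aluminum alloy: M = 11.4 MN·m per $
  stainless steel: M = 7.08 MN·m per $
  magnesium alloy: M = 4.76 MN·m per $
  silicon nitride: M = 0.965 MN·m per $
  nylon: M = 0.646 MN·m per $
  tungsten: M = 0.604 MN·m per $
Highest index: aluminum alloy.

aluminum alloy, M = 11.4 MN·m per $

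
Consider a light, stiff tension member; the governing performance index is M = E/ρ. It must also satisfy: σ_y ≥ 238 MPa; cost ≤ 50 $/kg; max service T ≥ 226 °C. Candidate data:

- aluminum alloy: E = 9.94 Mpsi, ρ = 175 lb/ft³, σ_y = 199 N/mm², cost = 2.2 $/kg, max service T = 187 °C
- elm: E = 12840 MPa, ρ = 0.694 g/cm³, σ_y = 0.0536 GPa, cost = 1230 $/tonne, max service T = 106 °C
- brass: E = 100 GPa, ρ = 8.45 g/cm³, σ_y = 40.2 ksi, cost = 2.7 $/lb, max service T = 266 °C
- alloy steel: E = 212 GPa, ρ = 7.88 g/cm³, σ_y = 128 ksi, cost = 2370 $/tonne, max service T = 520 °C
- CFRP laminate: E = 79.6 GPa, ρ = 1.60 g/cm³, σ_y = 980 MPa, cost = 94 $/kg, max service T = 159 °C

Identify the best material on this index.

alloy steel

Screen on constraints: σ_y ≥ 238 MPa; cost ≤ 50 $/kg; max service T ≥ 226 °C. Survivors: brass, alloy steel.
Putting every candidate on a common basis:
  brass: E = 100.0 GPa, ρ = 8450 kg/m³
  alloy steel: E = 212.0 GPa, ρ = 7880 kg/m³
  alloy steel: M = 26.9 MN·m/kg
  brass: M = 11.8 MN·m/kg
Alloy steel has the largest M.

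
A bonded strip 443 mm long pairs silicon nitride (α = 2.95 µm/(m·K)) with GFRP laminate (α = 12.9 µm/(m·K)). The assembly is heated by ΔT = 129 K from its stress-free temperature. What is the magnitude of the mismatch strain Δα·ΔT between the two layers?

Δα = |2.95 − 12.9|×10⁻⁶/K = 9.95×10⁻⁶/K.
Mismatch strain = Δα·ΔT = 9.95×10⁻⁶ × 129.0 = 1.28×10⁻³.

1.28×10⁻³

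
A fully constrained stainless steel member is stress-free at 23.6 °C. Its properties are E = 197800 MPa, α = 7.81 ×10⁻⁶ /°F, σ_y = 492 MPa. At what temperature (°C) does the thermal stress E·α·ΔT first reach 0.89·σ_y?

181 °C

E = 197800 MPa = 197.8 GPa.
α = 7.81×10⁻⁶/°F × 9/5 = 14.1×10⁻⁶/K.
E·α·ΔT = 437.9 MPa ⇒ ΔT = 437.9 / (197.8×10³ × 14.1×10⁻⁶) = 157.5 K.
T = 23.6 + 157.5 = 181.1 °C.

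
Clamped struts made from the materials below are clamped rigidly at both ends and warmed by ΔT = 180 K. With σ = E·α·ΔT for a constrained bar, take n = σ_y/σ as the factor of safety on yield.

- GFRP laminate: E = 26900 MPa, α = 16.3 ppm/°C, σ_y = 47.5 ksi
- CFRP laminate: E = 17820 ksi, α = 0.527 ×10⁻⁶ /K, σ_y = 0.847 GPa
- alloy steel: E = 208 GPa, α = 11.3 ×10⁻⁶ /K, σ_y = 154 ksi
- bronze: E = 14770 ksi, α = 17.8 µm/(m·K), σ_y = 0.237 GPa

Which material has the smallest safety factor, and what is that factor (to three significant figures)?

bronze, n = 0.726

Converting E to GPa, α to ×10⁻⁶/K, σ_y to MPa, then σ and n for each:
  GFRP laminate: E = 26.90, α = 16.3, σ_y = 327.5 → σ = 78.9 MPa, n = 4.15
  CFRP laminate: E = 122.9, α = 0.527, σ_y = 847.0 → σ = 11.7 MPa, n = 72.7
  alloy steel: E = 208.0, α = 11.3, σ_y = 1062 → σ = 423 MPa, n = 2.51
  bronze: E = 101.8, α = 17.8, σ_y = 237.0 → σ = 326 MPa, n = 0.726
Smallest n: bronze with n = 0.726.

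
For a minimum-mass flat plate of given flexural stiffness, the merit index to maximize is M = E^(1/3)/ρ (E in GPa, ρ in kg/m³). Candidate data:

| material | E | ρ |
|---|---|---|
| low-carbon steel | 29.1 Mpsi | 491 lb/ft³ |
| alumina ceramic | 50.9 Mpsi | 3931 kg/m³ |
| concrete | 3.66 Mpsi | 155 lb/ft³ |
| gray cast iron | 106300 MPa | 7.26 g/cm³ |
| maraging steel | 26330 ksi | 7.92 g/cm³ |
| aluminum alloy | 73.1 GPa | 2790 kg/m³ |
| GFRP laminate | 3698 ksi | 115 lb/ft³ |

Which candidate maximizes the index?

alumina ceramic

After converting to SI:
  low-carbon steel: E = 200.6 GPa, ρ = 7865 kg/m³
  alumina ceramic: E = 350.9 GPa, ρ = 3931 kg/m³
  concrete: E = 25.23 GPa, ρ = 2483 kg/m³
  gray cast iron: E = 106.3 GPa, ρ = 7260 kg/m³
  maraging steel: E = 181.5 GPa, ρ = 7920 kg/m³
  aluminum alloy: E = 73.10 GPa, ρ = 2790 kg/m³
  GFRP laminate: E = 25.50 GPa, ρ = 1842 kg/m³
  alumina ceramic: M = 1.79×10⁻³
  GFRP laminate: M = 1.60×10⁻³
  aluminum alloy: M = 1.50×10⁻³
  concrete: M = 1.18×10⁻³
  low-carbon steel: M = 0.744×10⁻³
  maraging steel: M = 0.715×10⁻³
  gray cast iron: M = 0.652×10⁻³
Highest index: alumina ceramic.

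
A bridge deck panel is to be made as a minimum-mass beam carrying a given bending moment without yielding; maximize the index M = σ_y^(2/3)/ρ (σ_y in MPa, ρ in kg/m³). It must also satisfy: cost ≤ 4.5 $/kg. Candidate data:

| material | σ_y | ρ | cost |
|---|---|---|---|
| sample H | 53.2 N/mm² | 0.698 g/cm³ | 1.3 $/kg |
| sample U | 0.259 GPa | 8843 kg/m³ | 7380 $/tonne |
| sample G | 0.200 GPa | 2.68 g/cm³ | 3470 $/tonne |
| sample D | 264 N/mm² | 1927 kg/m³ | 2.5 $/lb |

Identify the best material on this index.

Screen on constraints: cost ≤ 4.5 $/kg. Survivors: sample H, sample G.
After converting to SI:
  sample H: σ_y = 53.20 MPa, ρ = 698.0 kg/m³
  sample G: σ_y = 200.0 MPa, ρ = 2680 kg/m³
  sample H: M = 20.3×10⁻³
  sample G: M = 12.8×10⁻³
Sample H has the largest M.

sample H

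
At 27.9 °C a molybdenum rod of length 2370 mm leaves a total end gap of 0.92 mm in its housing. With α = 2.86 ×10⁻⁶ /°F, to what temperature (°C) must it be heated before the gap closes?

α = 2.86×10⁻⁶/°F × 9/5 = 5.15×10⁻⁶/K.
α·L₀·ΔT = 0.92 mm ⇒ ΔT = 0.92 / (5.15×10⁻⁶ × 2370.0) = 75.41 K.
T = 27.9 + 75.41 = 103.3 °C.

103 °C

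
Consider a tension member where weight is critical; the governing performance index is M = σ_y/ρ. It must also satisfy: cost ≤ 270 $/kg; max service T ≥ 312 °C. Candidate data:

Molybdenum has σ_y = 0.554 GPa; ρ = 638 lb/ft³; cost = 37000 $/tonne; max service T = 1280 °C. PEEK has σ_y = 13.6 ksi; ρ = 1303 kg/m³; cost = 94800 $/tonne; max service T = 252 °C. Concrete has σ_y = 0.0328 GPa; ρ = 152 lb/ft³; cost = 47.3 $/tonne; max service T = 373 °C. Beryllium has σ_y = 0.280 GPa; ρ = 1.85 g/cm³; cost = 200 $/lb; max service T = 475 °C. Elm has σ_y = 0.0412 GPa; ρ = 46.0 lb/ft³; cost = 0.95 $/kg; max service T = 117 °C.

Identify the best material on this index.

Screen on constraints: cost ≤ 270 $/kg; max service T ≥ 312 °C. Survivors: molybdenum, concrete.
Putting every candidate on a common basis:
  molybdenum: σ_y = 554.0 MPa, ρ = 10220 kg/m³
  concrete: σ_y = 32.80 MPa, ρ = 2435 kg/m³
  molybdenum: M = 54.2 kN·m/kg
  concrete: M = 13.5 kN·m/kg
Molybdenum has the largest M.

molybdenum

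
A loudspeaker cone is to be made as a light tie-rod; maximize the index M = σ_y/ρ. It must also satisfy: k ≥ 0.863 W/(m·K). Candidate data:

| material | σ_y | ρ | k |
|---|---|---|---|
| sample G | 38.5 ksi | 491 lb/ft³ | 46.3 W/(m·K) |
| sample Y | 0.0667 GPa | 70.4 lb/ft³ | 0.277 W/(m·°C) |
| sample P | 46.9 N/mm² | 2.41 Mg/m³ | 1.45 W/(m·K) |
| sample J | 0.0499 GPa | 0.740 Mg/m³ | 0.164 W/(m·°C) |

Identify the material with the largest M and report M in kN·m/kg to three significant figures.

Screen on constraints: k ≥ 0.863 W/(m·K). Survivors: sample G, sample P.
Putting every candidate on a common basis:
  sample G: σ_y = 265.4 MPa, ρ = 7865 kg/m³
  sample P: σ_y = 46.90 MPa, ρ = 2410 kg/m³
  sample G: M = 33.8 kN·m/kg
  sample P: M = 19.5 kN·m/kg
The maximum is for sample G.

sample G, M = 33.8 kN·m/kg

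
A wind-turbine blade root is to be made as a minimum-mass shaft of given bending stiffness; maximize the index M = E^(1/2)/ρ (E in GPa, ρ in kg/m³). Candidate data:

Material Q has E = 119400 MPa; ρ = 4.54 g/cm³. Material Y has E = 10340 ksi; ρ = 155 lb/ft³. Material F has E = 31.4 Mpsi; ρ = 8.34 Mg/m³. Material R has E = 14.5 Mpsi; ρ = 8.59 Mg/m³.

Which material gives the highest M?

Putting every candidate on a common basis:
  material Q: E = 119.4 GPa, ρ = 4540 kg/m³
  material Y: E = 71.29 GPa, ρ = 2483 kg/m³
  material F: E = 216.5 GPa, ρ = 8340 kg/m³
  material R: E = 99.97 GPa, ρ = 8590 kg/m³
  material Y: M = 3.40×10⁻³
  material Q: M = 2.41×10⁻³
  material F: M = 1.76×10⁻³
  material R: M = 1.16×10⁻³
Material Y ranks first.

material Y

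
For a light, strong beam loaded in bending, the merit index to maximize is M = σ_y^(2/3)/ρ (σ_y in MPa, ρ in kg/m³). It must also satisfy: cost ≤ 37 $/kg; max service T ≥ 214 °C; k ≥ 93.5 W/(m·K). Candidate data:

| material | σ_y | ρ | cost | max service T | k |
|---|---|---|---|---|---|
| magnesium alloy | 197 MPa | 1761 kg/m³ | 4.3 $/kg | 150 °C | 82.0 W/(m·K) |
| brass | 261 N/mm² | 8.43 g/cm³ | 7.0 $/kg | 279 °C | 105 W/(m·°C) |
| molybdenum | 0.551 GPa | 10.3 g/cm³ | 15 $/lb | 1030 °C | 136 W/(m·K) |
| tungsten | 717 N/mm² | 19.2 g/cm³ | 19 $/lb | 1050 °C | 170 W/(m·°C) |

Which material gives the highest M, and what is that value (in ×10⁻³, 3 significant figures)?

molybdenum, M = 6.53×10⁻³

Screen on constraints: cost ≤ 37 $/kg; max service T ≥ 214 °C; k ≥ 93.5 W/(m·K). Survivors: brass, molybdenum.
After converting to SI:
  brass: σ_y = 261.0 MPa, ρ = 8430 kg/m³
  molybdenum: σ_y = 551.0 MPa, ρ = 10300 kg/m³
  molybdenum: M = 6.53×10⁻³
  brass: M = 4.84×10⁻³
Molybdenum ranks first.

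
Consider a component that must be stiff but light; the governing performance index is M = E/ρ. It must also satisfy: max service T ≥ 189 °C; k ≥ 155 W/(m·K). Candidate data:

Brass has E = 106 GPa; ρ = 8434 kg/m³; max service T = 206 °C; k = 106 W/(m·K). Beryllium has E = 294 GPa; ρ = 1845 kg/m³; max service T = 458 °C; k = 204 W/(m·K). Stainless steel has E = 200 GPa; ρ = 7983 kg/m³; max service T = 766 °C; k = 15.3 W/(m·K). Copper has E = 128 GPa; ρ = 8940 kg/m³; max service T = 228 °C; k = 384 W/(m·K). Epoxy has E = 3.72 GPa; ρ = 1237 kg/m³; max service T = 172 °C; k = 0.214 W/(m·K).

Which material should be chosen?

Screen on constraints: max service T ≥ 189 °C; k ≥ 155 W/(m·K). Survivors: beryllium, copper.
Per-candidate index values:
  beryllium: M = 159 MN·m/kg
  copper: M = 14.3 MN·m/kg
The maximum is for beryllium.

beryllium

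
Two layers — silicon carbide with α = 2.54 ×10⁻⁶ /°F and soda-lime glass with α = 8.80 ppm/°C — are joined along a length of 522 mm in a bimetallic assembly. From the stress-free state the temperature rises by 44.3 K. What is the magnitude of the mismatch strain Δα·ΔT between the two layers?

silicon carbide: α = 2.54×10⁻⁶/°F × 9/5 = 4.57×10⁻⁶/K.
Δα = |4.57 − 8.80|×10⁻⁶/K = 4.23×10⁻⁶/K.
Mismatch strain = Δα·ΔT = 4.23×10⁻⁶ × 44.3 = 1.87×10⁻⁴.

1.87×10⁻⁴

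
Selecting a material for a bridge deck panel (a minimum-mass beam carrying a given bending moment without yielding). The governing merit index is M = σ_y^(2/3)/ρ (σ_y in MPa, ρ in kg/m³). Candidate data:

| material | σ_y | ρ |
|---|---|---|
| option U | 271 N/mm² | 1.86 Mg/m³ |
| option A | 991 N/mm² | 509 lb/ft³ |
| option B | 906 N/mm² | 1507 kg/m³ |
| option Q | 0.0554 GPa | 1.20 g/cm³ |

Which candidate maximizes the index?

Convert each candidate to consistent units, then evaluate M:
  option U: σ_y = 271.0 MPa, ρ = 1860 kg/m³
  option A: σ_y = 991.0 MPa, ρ = 8153 kg/m³
  option B: σ_y = 906.0 MPa, ρ = 1507 kg/m³
  option Q: σ_y = 55.40 MPa, ρ = 1200 kg/m³
  option B: M = 62.1×10⁻³
  option U: M = 22.5×10⁻³
  option A: M = 12.2×10⁻³
  option Q: M = 12.1×10⁻³
Option B has the largest M.

option B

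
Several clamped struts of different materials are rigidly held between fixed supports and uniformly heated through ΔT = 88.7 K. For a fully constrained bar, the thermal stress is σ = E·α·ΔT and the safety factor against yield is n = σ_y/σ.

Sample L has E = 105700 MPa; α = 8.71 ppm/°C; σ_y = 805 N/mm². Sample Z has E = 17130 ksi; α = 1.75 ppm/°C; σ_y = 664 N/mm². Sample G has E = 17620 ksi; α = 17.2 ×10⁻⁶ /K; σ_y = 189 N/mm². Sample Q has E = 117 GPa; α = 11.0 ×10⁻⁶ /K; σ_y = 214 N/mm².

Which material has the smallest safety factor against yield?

sample G

Per material, after unit conversion:
  sample L: E = 105.7, α = 8.71, σ_y = 805.0 → σ = 81.7 MPa, n = 9.86
  sample Z: E = 118.1, α = 1.75, σ_y = 664.0 → σ = 18.3 MPa, n = 36.2
  sample G: E = 121.5, α = 17.2, σ_y = 189.0 → σ = 185 MPa, n = 1.02
  sample Q: E = 117.0, α = 11.0, σ_y = 214.0 → σ = 114 MPa, n = 1.87
The minimum is sample G at n = 1.02.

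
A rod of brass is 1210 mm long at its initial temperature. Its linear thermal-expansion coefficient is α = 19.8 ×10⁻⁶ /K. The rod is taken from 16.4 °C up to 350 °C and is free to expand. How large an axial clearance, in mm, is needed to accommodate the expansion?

ΔT = 350 − 16.4 = 333.6 K.
ΔL = α·L₀·ΔT = 19.8×10⁻⁶ × 1210 mm × 333.6 K = 7.99 mm.

7.99 mm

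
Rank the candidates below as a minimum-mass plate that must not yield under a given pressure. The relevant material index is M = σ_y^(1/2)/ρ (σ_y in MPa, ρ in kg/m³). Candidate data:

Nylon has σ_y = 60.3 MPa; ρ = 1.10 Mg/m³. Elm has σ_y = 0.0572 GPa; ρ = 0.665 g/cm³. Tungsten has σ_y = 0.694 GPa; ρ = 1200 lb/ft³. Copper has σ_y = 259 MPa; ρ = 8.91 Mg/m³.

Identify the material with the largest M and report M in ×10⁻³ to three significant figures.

elm, M = 11.4×10⁻³

Convert each candidate to consistent units, then evaluate M:
  nylon: σ_y = 60.30 MPa, ρ = 1100 kg/m³
  elm: σ_y = 57.20 MPa, ρ = 665.0 kg/m³
  tungsten: σ_y = 694.0 MPa, ρ = 19220 kg/m³
  copper: σ_y = 259.0 MPa, ρ = 8910 kg/m³
  elm: M = 11.4×10⁻³
  nylon: M = 7.06×10⁻³
  copper: M = 1.81×10⁻³
  tungsten: M = 1.37×10⁻³
The maximum is for elm.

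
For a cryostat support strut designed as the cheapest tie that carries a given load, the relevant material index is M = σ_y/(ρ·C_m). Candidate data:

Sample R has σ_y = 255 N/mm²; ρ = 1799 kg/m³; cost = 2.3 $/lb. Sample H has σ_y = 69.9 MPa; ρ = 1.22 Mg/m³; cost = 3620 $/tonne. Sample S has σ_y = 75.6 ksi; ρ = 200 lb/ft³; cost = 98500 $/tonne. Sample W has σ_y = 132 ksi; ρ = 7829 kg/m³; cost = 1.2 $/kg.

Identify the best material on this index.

In SI units:
  sample R: σ_y = 255.0 MPa, ρ = 1799 kg/m³, cost = 5.071 $/kg
  sample H: σ_y = 69.90 MPa, ρ = 1220 kg/m³, cost = 3.620 $/kg
  sample S: σ_y = 521.2 MPa, ρ = 3204 kg/m³, cost = 98.50 $/kg
  sample W: σ_y = 910.1 MPa, ρ = 7829 kg/m³, cost = 1.200 $/kg
  sample W: M = 96.9 kN·m per $
  sample R: M = 28.0 kN·m per $
  sample H: M = 15.8 kN·m per $
  sample S: M = 1.65 kN·m per $
Sample W ranks first.

sample W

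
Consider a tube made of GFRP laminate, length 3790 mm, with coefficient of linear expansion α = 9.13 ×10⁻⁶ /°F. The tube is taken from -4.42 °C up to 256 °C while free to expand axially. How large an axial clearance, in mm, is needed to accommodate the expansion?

Convert α: 9.13×10⁻⁶/°F × (9/5) = 16.4×10⁻⁶/K.
ΔT = 256 − (-4.42) = 260.4 K.
ΔL = α·L₀·ΔT = 16.4×10⁻⁶ × 3790 mm × 260.4 K = 16.2 mm.

16.2 mm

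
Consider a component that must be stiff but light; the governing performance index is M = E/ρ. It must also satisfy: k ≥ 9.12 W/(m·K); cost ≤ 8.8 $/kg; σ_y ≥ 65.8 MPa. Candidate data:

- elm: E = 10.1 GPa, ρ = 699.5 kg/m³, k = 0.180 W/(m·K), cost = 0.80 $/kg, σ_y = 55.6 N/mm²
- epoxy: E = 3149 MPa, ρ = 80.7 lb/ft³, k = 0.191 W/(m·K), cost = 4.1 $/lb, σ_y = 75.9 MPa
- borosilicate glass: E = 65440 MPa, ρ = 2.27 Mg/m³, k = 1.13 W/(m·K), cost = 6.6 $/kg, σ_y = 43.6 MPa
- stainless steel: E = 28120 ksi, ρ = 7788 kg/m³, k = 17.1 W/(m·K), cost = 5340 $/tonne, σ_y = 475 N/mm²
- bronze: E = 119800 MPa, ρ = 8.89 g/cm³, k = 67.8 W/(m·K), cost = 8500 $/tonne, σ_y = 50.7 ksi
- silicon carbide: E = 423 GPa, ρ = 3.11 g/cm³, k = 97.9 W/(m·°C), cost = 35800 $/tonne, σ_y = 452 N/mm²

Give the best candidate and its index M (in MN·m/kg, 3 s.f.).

stainless steel, M = 24.9 MN·m/kg

Screen on constraints: k ≥ 9.12 W/(m·K); cost ≤ 8.8 $/kg; σ_y ≥ 65.8 MPa. Survivors: stainless steel, bronze.
After converting to SI:
  stainless steel: E = 193.9 GPa, ρ = 7788 kg/m³
  bronze: E = 119.8 GPa, ρ = 8890 kg/m³
  stainless steel: M = 24.9 MN·m/kg
  bronze: M = 13.5 MN·m/kg
Stainless steel has the largest M.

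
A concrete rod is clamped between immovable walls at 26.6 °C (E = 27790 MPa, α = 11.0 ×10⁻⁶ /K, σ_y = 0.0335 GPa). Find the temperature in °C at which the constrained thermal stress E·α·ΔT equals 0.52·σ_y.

83.6 °C

E = 27790 MPa = 27.79 GPa.
σ_y = 0.0335 GPa = 33.50 MPa.
E·α·ΔT = 17.42 MPa ⇒ ΔT = 17.42 / (27.79×10³ × 11.0×10⁻⁶) = 56.99 K.
T = 26.6 + 56.99 = 83.59 °C.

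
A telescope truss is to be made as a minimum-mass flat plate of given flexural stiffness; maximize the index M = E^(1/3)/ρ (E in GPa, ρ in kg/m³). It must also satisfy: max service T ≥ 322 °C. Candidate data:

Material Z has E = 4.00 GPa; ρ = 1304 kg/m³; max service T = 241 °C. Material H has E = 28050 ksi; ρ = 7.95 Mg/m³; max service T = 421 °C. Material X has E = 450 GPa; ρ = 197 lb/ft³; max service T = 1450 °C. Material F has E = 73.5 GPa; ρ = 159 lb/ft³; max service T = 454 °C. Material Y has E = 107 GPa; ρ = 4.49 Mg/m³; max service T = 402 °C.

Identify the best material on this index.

Screen on constraints: max service T ≥ 322 °C. Survivors: material H, material X, material F, material Y.
Convert each candidate to consistent units, then evaluate M:
  material H: E = 193.4 GPa, ρ = 7950 kg/m³
  material X: E = 450.0 GPa, ρ = 3156 kg/m³
  material F: E = 73.50 GPa, ρ = 2547 kg/m³
  material Y: E = 107.0 GPa, ρ = 4490 kg/m³
  material X: M = 2.43×10⁻³
  material F: M = 1.64×10⁻³
  material Y: M = 1.06×10⁻³
  material H: M = 0.727×10⁻³
Material X has the largest M.

material X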